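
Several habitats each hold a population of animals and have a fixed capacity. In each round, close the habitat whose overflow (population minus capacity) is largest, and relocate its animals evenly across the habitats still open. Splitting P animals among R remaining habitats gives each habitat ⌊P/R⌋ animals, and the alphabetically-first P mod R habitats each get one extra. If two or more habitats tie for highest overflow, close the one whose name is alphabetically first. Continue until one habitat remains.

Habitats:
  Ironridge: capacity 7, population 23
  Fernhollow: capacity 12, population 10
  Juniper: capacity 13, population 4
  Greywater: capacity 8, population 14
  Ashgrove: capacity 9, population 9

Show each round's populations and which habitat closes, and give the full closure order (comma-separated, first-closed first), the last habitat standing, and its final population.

Round 1: Ashgrove=9 Fernhollow=10 Greywater=14 Ironridge=23 Juniper=4 → close Ironridge (overflow 16)
  23÷4 = 5 each, +1 to first 3
Round 2: Ashgrove=15 Fernhollow=16 Greywater=20 Juniper=9 → close Greywater (overflow 12)
  20÷3 = 6 each, +1 to first 2
Round 3: Ashgrove=22 Fernhollow=23 Juniper=15 → close Ashgrove (overflow 13)
  22÷2 = 11 each, +1 to first 0
Round 4: Fernhollow=34 Juniper=26 → close Fernhollow (overflow 22)
  34÷1 = 34 each, +1 to first 0

Closure order: Ironridge, Greywater, Ashgrove, Fernhollow
Last habitat: Juniper with 60 animals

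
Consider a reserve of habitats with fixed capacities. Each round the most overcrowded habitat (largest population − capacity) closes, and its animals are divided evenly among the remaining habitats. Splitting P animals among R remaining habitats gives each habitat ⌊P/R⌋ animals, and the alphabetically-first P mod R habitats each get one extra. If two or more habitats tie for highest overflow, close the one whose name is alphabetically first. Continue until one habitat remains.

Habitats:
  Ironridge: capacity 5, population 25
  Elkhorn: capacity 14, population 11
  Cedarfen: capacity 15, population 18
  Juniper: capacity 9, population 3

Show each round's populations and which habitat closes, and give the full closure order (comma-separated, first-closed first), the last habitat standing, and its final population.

Closure order: Ironridge, Cedarfen, Elkhorn
Last habitat: Juniper with 57 animals

Round 1: Cedarfen=18 Elkhorn=11 Ironridge=25 Juniper=3 → close Ironridge (overflow 20)
  25÷3 = 8 each, +1 to first 1
Round 2: Cedarfen=27 Elkhorn=19 Juniper=11 → close Cedarfen (overflow 12)
  27÷2 = 13 each, +1 to first 1
Round 3: Elkhorn=33 Juniper=24 → close Elkhorn (overflow 19)
  33÷1 = 33 each, +1 to first 0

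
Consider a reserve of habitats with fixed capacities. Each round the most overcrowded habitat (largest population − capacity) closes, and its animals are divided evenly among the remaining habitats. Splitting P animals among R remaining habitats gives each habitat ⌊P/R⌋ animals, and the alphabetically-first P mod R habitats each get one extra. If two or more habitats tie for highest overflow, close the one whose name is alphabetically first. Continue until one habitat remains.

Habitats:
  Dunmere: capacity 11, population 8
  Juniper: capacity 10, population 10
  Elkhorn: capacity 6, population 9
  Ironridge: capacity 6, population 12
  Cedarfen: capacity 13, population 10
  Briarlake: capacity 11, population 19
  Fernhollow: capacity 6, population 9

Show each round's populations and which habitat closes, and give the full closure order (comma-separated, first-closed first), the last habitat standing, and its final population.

Closure order: Briarlake, Ironridge, Elkhorn, Fernhollow, Cedarfen, Juniper
Last habitat: Dunmere with 77 animals

Round 1: Briarlake=19 Cedarfen=10 Dunmere=8 Elkhorn=9 Fernhollow=9 Ironridge=12 Juniper=10 → close Briarlake (overflow 8)
  19÷6 = 3 each, +1 to first 1
Round 2: Cedarfen=14 Dunmere=11 Elkhorn=12 Fernhollow=12 Ironridge=15 Juniper=13 → close Ironridge (overflow 9)
  15÷5 = 3 each, +1 to first 0
Round 3: Cedarfen=17 Dunmere=14 Elkhorn=15 Fernhollow=15 Juniper=16 → close Elkhorn (overflow 9)
  15÷4 = 3 each, +1 to first 3
Round 4: Cedarfen=21 Dunmere=18 Fernhollow=19 Juniper=19 → close Fernhollow (overflow 13)
  19÷3 = 6 each, +1 to first 1
Round 5: Cedarfen=28 Dunmere=24 Juniper=25 → close Cedarfen (overflow 15)
  28÷2 = 14 each, +1 to first 0
Round 6: Dunmere=38 Juniper=39 → close Juniper (overflow 29)
  39÷1 = 39 each, +1 to first 0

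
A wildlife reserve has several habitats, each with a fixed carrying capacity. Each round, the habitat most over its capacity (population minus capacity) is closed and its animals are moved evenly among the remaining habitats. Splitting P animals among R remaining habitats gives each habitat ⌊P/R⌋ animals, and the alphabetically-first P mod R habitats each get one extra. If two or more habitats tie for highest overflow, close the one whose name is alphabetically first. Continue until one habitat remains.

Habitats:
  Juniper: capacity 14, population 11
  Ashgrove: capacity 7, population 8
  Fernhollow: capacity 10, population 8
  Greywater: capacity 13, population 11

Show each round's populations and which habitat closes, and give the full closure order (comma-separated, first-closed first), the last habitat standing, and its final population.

Round 1: Ashgrove=8 Fernhollow=8 Greywater=11 Juniper=11 → close Ashgrove (overflow 1)
  8÷3 = 2 each, +1 to first 2
Round 2: Fernhollow=11 Greywater=14 Juniper=13 → close Fernhollow (overflow 1)
  11÷2 = 5 each, +1 to first 1
Round 3: Greywater=20 Juniper=18 → close Greywater (overflow 7)
  20÷1 = 20 each, +1 to first 0

Closure order: Ashgrove, Fernhollow, Greywater
Last habitat: Juniper with 38 animals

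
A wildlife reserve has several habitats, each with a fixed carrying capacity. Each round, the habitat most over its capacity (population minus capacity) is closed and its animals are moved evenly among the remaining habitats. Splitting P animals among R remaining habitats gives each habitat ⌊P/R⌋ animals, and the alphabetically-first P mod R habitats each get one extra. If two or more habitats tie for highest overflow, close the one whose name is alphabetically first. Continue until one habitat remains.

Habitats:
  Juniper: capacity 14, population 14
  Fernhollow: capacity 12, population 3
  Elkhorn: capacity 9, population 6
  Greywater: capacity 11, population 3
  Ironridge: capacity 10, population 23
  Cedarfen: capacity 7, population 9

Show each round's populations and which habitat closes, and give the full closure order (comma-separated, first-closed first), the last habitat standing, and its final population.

Round 1: Cedarfen=9 Elkhorn=6 Fernhollow=3 Greywater=3 Ironridge=23 Juniper=14 → close Ironridge (overflow 13)
  23÷5 = 4 each, +1 to first 3
Round 2: Cedarfen=14 Elkhorn=11 Fernhollow=8 Greywater=7 Juniper=18 → close Cedarfen (overflow 7)
  14÷4 = 3 each, +1 to first 2
Round 3: Elkhorn=15 Fernhollow=12 Greywater=10 Juniper=21 → close Juniper (overflow 7)
  21÷3 = 7 each, +1 to first 0
Round 4: Elkhorn=22 Fernhollow=19 Greywater=17 → close Elkhorn (overflow 13)
  22÷2 = 11 each, +1 to first 0
Round 5: Fernhollow=30 Greywater=28 → close Fernhollow (overflow 18)
  30÷1 = 30 each, +1 to first 0

Closure order: Ironridge, Cedarfen, Juniper, Elkhorn, Fernhollow
Last habitat: Greywater with 58 animals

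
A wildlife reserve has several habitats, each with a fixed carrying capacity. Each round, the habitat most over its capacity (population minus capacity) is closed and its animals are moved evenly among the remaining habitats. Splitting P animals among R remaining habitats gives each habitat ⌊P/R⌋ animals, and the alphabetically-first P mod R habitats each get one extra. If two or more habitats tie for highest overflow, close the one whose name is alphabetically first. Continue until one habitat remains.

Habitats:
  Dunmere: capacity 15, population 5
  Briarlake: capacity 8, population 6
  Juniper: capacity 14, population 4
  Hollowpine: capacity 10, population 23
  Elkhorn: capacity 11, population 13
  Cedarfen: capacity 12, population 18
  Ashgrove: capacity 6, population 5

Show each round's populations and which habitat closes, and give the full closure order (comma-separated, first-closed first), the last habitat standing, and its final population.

Closure order: Hollowpine, Cedarfen, Elkhorn, Ashgrove, Briarlake, Dunmere
Last habitat: Juniper with 74 animals

Round 1: Ashgrove=5 Briarlake=6 Cedarfen=18 Dunmere=5 Elkhorn=13 Hollowpine=23 Juniper=4 → close Hollowpine (overflow 13)
  23÷6 = 3 each, +1 to first 5
Round 2: Ashgrove=9 Briarlake=10 Cedarfen=22 Dunmere=9 Elkhorn=17 Juniper=7 → close Cedarfen (overflow 10)
  22÷5 = 4 each, +1 to first 2
Round 3: Ashgrove=14 Briarlake=15 Dunmere=13 Elkhorn=21 Juniper=11 → close Elkhorn (overflow 10)
  21÷4 = 5 each, +1 to first 1
Round 4: Ashgrove=20 Briarlake=20 Dunmere=18 Juniper=16 → close Ashgrove (overflow 14)
  20÷3 = 6 each, +1 to first 2
Round 5: Briarlake=27 Dunmere=25 Juniper=22 → close Briarlake (overflow 19)
  27÷2 = 13 each, +1 to first 1
Round 6: Dunmere=39 Juniper=35 → close Dunmere (overflow 24)
  39÷1 = 39 each, +1 to first 0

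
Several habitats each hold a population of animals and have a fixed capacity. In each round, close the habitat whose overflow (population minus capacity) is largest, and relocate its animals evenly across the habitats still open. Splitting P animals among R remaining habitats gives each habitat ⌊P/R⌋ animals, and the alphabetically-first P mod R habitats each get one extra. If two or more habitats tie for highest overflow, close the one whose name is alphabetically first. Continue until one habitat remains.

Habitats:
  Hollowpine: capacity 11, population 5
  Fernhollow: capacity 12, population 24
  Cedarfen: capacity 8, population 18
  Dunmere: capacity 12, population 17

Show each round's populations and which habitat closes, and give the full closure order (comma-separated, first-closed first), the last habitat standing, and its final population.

Closure order: Fernhollow, Cedarfen, Dunmere
Last habitat: Hollowpine with 64 animals

Round 1: Cedarfen=18 Dunmere=17 Fernhollow=24 Hollowpine=5 → close Fernhollow (overflow 12)
  24÷3 = 8 each, +1 to first 0
Round 2: Cedarfen=26 Dunmere=25 Hollowpine=13 → close Cedarfen (overflow 18)
  26÷2 = 13 each, +1 to first 0
Round 3: Dunmere=38 Hollowpine=26 → close Dunmere (overflow 26)
  38÷1 = 38 each, +1 to first 0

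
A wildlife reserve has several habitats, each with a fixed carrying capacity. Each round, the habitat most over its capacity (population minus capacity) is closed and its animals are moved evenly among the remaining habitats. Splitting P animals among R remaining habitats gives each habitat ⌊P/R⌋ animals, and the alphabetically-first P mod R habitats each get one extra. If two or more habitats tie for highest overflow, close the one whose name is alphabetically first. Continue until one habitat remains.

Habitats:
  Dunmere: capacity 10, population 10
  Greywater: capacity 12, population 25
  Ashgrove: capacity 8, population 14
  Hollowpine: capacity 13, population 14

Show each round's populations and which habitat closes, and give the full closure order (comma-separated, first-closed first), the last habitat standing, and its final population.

Round 1: Ashgrove=14 Dunmere=10 Greywater=25 Hollowpine=14 → close Greywater (overflow 13)
  25÷3 = 8 each, +1 to first 1
Round 2: Ashgrove=23 Dunmere=18 Hollowpine=22 → close Ashgrove (overflow 15)
  23÷2 = 11 each, +1 to first 1
Round 3: Dunmere=30 Hollowpine=33 → close Dunmere (overflow 20)
  30÷1 = 30 each, +1 to first 0

Closure order: Greywater, Ashgrove, Dunmere
Last habitat: Hollowpine with 63 animals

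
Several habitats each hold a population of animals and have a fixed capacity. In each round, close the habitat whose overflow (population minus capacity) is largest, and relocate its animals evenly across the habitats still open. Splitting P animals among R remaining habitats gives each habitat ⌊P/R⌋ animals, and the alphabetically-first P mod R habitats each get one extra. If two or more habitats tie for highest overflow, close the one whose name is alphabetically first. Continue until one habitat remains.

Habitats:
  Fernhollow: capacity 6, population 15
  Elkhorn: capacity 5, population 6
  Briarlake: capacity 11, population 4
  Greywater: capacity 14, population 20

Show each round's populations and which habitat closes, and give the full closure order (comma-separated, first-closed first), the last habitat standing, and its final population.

Round 1: Briarlake=4 Elkhorn=6 Fernhollow=15 Greywater=20 → close Fernhollow (overflow 9)
  15÷3 = 5 each, +1 to first 0
Round 2: Briarlake=9 Elkhorn=11 Greywater=25 → close Greywater (overflow 11)
  25÷2 = 12 each, +1 to first 1
Round 3: Briarlake=22 Elkhorn=23 → close Elkhorn (overflow 18)
  23÷1 = 23 each, +1 to first 0

Closure order: Fernhollow, Greywater, Elkhorn
Last habitat: Briarlake with 45 animals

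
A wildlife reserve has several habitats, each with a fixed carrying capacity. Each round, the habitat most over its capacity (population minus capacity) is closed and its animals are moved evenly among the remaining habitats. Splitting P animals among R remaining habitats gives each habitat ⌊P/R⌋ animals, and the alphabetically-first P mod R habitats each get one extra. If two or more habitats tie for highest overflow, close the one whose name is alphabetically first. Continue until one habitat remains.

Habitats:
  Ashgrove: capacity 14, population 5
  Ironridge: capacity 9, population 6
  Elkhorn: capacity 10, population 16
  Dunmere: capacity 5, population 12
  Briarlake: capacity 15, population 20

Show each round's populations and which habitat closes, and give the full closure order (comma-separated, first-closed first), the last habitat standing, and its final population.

Round 1: Ashgrove=5 Briarlake=20 Dunmere=12 Elkhorn=16 Ironridge=6 → close Dunmere (overflow 7)
  12÷4 = 3 each, +1 to first 0
Round 2: Ashgrove=8 Briarlake=23 Elkhorn=19 Ironridge=9 → close Elkhorn (overflow 9)
  19÷3 = 6 each, +1 to first 1
Round 3: Ashgrove=15 Briarlake=29 Ironridge=15 → close Briarlake (overflow 14)
  29÷2 = 14 each, +1 to first 1
Round 4: Ashgrove=30 Ironridge=29 → close Ironridge (overflow 20)
  29÷1 = 29 each, +1 to first 0

Closure order: Dunmere, Elkhorn, Briarlake, Ironridge
Last habitat: Ashgrove with 59 animals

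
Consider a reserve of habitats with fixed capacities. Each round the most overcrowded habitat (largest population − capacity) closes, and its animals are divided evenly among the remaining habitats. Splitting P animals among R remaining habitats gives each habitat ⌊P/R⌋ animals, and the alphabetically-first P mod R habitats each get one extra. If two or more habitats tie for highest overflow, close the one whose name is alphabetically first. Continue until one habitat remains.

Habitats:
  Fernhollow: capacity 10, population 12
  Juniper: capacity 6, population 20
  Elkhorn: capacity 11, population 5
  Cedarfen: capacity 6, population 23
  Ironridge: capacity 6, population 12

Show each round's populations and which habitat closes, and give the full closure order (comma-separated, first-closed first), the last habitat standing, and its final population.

Closure order: Cedarfen, Juniper, Ironridge, Fernhollow
Last habitat: Elkhorn with 72 animals

Round 1: Cedarfen=23 Elkhorn=5 Fernhollow=12 Ironridge=12 Juniper=20 → close Cedarfen (overflow 17)
  23÷4 = 5 each, +1 to first 3
Round 2: Elkhorn=11 Fernhollow=18 Ironridge=18 Juniper=25 → close Juniper (overflow 19)
  25÷3 = 8 each, +1 to first 1
Round 3: Elkhorn=20 Fernhollow=26 Ironridge=26 → close Ironridge (overflow 20)
  26÷2 = 13 each, +1 to first 0
Round 4: Elkhorn=33 Fernhollow=39 → close Fernhollow (overflow 29)
  39÷1 = 39 each, +1 to first 0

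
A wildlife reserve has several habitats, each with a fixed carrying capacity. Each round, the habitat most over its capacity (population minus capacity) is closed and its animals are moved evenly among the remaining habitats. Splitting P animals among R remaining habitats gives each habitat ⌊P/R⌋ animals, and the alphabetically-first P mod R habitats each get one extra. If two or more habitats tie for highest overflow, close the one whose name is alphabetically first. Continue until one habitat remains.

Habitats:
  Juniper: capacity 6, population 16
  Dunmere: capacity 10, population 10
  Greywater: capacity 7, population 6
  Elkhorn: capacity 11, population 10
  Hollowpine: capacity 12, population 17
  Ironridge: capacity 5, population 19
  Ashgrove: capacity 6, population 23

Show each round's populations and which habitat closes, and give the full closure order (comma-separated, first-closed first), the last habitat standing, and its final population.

Closure order: Ashgrove, Ironridge, Juniper, Hollowpine, Dunmere, Elkhorn
Last habitat: Greywater with 101 animals

Round 1: Ashgrove=23 Dunmere=10 Elkhorn=10 Greywater=6 Hollowpine=17 Ironridge=19 Juniper=16 → close Ashgrove (overflow 17)
  23÷6 = 3 each, +1 to first 5
Round 2: Dunmere=14 Elkhorn=14 Greywater=10 Hollowpine=21 Ironridge=23 Juniper=19 → close Ironridge (overflow 18)
  23÷5 = 4 each, +1 to first 3
Round 3: Dunmere=19 Elkhorn=19 Greywater=15 Hollowpine=25 Juniper=23 → close Juniper (overflow 17)
  23÷4 = 5 each, +1 to first 3
Round 4: Dunmere=25 Elkhorn=25 Greywater=21 Hollowpine=30 → close Hollowpine (overflow 18)
  30÷3 = 10 each, +1 to first 0
Round 5: Dunmere=35 Elkhorn=35 Greywater=31 → close Dunmere (overflow 25)
  35÷2 = 17 each, +1 to first 1
Round 6: Elkhorn=53 Greywater=48 → close Elkhorn (overflow 42)
  53÷1 = 53 each, +1 to first 0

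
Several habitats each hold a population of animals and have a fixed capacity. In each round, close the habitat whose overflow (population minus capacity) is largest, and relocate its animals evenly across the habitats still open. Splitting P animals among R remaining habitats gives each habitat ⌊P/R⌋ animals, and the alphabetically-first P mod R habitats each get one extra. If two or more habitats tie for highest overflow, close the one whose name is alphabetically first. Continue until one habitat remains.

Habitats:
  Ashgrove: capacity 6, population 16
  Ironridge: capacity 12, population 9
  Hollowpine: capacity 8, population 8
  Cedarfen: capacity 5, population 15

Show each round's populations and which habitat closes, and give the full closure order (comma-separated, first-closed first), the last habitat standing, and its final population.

Round 1: Ashgrove=16 Cedarfen=15 Hollowpine=8 Ironridge=9 → close Ashgrove (overflow 10)
  16÷3 = 5 each, +1 to first 1
Round 2: Cedarfen=21 Hollowpine=13 Ironridge=14 → close Cedarfen (overflow 16)
  21÷2 = 10 each, +1 to first 1
Round 3: Hollowpine=24 Ironridge=24 → close Hollowpine (overflow 16)
  24÷1 = 24 each, +1 to first 0

Closure order: Ashgrove, Cedarfen, Hollowpine
Last habitat: Ironridge with 48 animals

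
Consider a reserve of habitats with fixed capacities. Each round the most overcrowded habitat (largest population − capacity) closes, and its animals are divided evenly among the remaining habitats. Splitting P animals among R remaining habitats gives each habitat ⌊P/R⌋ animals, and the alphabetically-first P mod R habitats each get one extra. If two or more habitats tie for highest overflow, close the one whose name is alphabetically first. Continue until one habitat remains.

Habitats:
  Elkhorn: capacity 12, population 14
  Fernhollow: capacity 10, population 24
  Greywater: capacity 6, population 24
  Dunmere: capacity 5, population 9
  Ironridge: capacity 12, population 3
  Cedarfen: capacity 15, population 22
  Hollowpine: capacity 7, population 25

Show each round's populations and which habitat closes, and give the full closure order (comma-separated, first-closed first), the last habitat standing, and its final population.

Round 1: Cedarfen=22 Dunmere=9 Elkhorn=14 Fernhollow=24 Greywater=24 Hollowpine=25 Ironridge=3 → close Greywater (overflow 18)
  24÷6 = 4 each, +1 to first 0
Round 2: Cedarfen=26 Dunmere=13 Elkhorn=18 Fernhollow=28 Hollowpine=29 Ironridge=7 → close Hollowpine (overflow 22)
  29÷5 = 5 each, +1 to first 4
Round 3: Cedarfen=32 Dunmere=19 Elkhorn=24 Fernhollow=34 Ironridge=12 → close Fernhollow (overflow 24)
  34÷4 = 8 each, +1 to first 2
Round 4: Cedarfen=41 Dunmere=28 Elkhorn=32 Ironridge=20 → close Cedarfen (overflow 26)
  41÷3 = 13 each, +1 to first 2
Round 5: Dunmere=42 Elkhorn=46 Ironridge=33 → close Dunmere (overflow 37)
  42÷2 = 21 each, +1 to first 0
Round 6: Elkhorn=67 Ironridge=54 → close Elkhorn (overflow 55)
  67÷1 = 67 each, +1 to first 0

Closure order: Greywater, Hollowpine, Fernhollow, Cedarfen, Dunmere, Elkhorn
Last habitat: Ironridge with 121 animals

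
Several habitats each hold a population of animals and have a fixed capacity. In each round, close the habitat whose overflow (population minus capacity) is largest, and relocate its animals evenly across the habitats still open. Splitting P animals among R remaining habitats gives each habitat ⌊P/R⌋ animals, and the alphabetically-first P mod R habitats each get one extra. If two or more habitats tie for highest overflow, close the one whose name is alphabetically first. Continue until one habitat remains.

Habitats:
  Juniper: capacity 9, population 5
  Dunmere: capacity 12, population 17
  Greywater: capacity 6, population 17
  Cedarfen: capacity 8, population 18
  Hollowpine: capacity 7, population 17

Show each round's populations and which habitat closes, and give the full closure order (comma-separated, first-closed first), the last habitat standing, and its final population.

Closure order: Greywater, Cedarfen, Hollowpine, Dunmere
Last habitat: Juniper with 74 animals

Round 1: Cedarfen=18 Dunmere=17 Greywater=17 Hollowpine=17 Juniper=5 → close Greywater (overflow 11)
  17÷4 = 4 each, +1 to first 1
Round 2: Cedarfen=23 Dunmere=21 Hollowpine=21 Juniper=9 → close Cedarfen (overflow 15)
  23÷3 = 7 each, +1 to first 2
Round 3: Dunmere=29 Hollowpine=29 Juniper=16 → close Hollowpine (overflow 22)
  29÷2 = 14 each, +1 to first 1
Round 4: Dunmere=44 Juniper=30 → close Dunmere (overflow 32)
  44÷1 = 44 each, +1 to first 0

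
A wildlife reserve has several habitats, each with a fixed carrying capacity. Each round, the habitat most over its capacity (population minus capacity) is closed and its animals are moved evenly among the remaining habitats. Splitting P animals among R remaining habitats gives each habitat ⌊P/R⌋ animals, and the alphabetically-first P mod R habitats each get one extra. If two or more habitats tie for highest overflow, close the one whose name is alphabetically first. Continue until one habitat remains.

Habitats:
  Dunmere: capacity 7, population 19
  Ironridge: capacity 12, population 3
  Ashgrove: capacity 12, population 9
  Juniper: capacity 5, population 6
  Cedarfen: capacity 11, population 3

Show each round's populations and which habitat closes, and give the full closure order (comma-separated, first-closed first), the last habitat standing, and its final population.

Closure order: Dunmere, Juniper, Ashgrove, Cedarfen
Last habitat: Ironridge with 40 animals

Round 1: Ashgrove=9 Cedarfen=3 Dunmere=19 Ironridge=3 Juniper=6 → close Dunmere (overflow 12)
  19÷4 = 4 each, +1 to first 3
Round 2: Ashgrove=14 Cedarfen=8 Ironridge=8 Juniper=10 → close Juniper (overflow 5)
  10÷3 = 3 each, +1 to first 1
Round 3: Ashgrove=18 Cedarfen=11 Ironridge=11 → close Ashgrove (overflow 6)
  18÷2 = 9 each, +1 to first 0
Round 4: Cedarfen=20 Ironridge=20 → close Cedarfen (overflow 9)
  20÷1 = 20 each, +1 to first 0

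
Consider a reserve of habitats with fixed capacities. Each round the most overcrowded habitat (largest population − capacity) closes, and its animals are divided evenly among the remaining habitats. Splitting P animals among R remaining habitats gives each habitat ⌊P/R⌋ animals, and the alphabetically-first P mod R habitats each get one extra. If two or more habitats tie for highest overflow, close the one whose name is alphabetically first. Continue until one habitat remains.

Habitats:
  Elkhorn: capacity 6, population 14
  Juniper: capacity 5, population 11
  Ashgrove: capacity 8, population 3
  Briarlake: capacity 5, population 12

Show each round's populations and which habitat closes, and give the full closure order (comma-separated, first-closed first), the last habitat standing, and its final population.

Round 1: Ashgrove=3 Briarlake=12 Elkhorn=14 Juniper=11 → close Elkhorn (overflow 8)
  14÷3 = 4 each, +1 to first 2
Round 2: Ashgrove=8 Briarlake=17 Juniper=15 → close Briarlake (overflow 12)
  17÷2 = 8 each, +1 to first 1
Round 3: Ashgrove=17 Juniper=23 → close Juniper (overflow 18)
  23÷1 = 23 each, +1 to first 0

Closure order: Elkhorn, Briarlake, Juniper
Last habitat: Ashgrove with 40 animals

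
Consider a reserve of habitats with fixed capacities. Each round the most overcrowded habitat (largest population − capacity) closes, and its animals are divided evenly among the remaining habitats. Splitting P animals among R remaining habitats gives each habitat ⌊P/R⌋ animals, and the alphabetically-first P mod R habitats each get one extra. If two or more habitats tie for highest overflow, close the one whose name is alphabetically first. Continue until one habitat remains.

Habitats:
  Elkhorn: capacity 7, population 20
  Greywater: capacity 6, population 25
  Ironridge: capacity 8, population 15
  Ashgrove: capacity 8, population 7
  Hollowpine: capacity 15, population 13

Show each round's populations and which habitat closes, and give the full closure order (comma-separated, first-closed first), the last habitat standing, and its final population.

Closure order: Greywater, Elkhorn, Ironridge, Ashgrove
Last habitat: Hollowpine with 80 animals

Round 1: Ashgrove=7 Elkhorn=20 Greywater=25 Hollowpine=13 Ironridge=15 → close Greywater (overflow 19)
  25÷4 = 6 each, +1 to first 1
Round 2: Ashgrove=14 Elkhorn=26 Hollowpine=19 Ironridge=21 → close Elkhorn (overflow 19)
  26÷3 = 8 each, +1 to first 2
Round 3: Ashgrove=23 Hollowpine=28 Ironridge=29 → close Ironridge (overflow 21)
  29÷2 = 14 each, +1 to first 1
Round 4: Ashgrove=38 Hollowpine=42 → close Ashgrove (overflow 30)
  38÷1 = 38 each, +1 to first 0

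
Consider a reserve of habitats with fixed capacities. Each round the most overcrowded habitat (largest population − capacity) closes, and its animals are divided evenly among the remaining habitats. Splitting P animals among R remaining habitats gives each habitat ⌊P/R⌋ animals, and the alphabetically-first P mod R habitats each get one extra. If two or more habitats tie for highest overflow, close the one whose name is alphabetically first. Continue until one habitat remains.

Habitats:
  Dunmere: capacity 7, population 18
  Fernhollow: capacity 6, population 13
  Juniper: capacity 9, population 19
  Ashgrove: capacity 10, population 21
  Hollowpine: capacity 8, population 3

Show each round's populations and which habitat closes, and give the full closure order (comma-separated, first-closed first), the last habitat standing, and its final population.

Closure order: Ashgrove, Dunmere, Juniper, Fernhollow
Last habitat: Hollowpine with 74 animals

Round 1: Ashgrove=21 Dunmere=18 Fernhollow=13 Hollowpine=3 Juniper=19 → close Ashgrove (overflow 11)
  21÷4 = 5 each, +1 to first 1
Round 2: Dunmere=24 Fernhollow=18 Hollowpine=8 Juniper=24 → close Dunmere (overflow 17)
  24÷3 = 8 each, +1 to first 0
Round 3: Fernhollow=26 Hollowpine=16 Juniper=32 → close Juniper (overflow 23)
  32÷2 = 16 each, +1 to first 0
Round 4: Fernhollow=42 Hollowpine=32 → close Fernhollow (overflow 36)
  42÷1 = 42 each, +1 to first 0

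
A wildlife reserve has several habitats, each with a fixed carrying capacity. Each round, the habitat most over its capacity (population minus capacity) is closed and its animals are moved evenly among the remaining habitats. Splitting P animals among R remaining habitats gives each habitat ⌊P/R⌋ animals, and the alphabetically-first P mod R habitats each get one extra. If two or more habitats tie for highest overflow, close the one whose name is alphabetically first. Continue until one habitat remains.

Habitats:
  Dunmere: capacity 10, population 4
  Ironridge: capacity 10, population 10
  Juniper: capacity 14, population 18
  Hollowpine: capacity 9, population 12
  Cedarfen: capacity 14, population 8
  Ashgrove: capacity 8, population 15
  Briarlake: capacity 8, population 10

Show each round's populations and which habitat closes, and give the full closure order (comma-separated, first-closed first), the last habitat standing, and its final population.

Closure order: Ashgrove, Juniper, Briarlake, Hollowpine, Ironridge, Cedarfen
Last habitat: Dunmere with 77 animals

Round 1: Ashgrove=15 Briarlake=10 Cedarfen=8 Dunmere=4 Hollowpine=12 Ironridge=10 Juniper=18 → close Ashgrove (overflow 7)
  15÷6 = 2 each, +1 to first 3
Round 2: Briarlake=13 Cedarfen=11 Dunmere=7 Hollowpine=14 Ironridge=12 Juniper=20 → close Juniper (overflow 6)
  20÷5 = 4 each, +1 to first 0
Round 3: Briarlake=17 Cedarfen=15 Dunmere=11 Hollowpine=18 Ironridge=16 → close Briarlake (overflow 9)
  17÷4 = 4 each, +1 to first 1
Round 4: Cedarfen=20 Dunmere=15 Hollowpine=22 Ironridge=20 → close Hollowpine (overflow 13)
  22÷3 = 7 each, +1 to first 1
Round 5: Cedarfen=28 Dunmere=22 Ironridge=27 → close Ironridge (overflow 17)
  27÷2 = 13 each, +1 to first 1
Round 6: Cedarfen=42 Dunmere=35 → close Cedarfen (overflow 28)
  42÷1 = 42 each, +1 to first 0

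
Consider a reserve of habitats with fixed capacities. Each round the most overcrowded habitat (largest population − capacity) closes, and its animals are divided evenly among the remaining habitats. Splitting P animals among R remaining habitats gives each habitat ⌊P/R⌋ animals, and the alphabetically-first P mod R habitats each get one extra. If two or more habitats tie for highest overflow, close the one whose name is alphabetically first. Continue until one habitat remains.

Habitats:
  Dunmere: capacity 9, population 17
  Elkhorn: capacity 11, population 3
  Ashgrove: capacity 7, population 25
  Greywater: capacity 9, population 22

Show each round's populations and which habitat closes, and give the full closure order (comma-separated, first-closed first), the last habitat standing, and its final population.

Closure order: Ashgrove, Greywater, Dunmere
Last habitat: Elkhorn with 67 animals

Round 1: Ashgrove=25 Dunmere=17 Elkhorn=3 Greywater=22 → close Ashgrove (overflow 18)
  25÷3 = 8 each, +1 to first 1
Round 2: Dunmere=26 Elkhorn=11 Greywater=30 → close Greywater (overflow 21)
  30÷2 = 15 each, +1 to first 0
Round 3: Dunmere=41 Elkhorn=26 → close Dunmere (overflow 32)
  41÷1 = 41 each, +1 to first 0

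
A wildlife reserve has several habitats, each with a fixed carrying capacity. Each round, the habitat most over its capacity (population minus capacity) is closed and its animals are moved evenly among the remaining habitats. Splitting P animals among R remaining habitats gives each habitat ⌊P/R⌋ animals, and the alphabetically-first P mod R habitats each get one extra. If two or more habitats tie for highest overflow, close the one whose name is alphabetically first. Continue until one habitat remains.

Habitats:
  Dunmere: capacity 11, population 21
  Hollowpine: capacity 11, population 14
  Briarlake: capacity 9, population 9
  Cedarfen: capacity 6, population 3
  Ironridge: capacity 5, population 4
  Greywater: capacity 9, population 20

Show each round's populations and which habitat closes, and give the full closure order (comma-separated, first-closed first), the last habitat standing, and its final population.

Round 1: Briarlake=9 Cedarfen=3 Dunmere=21 Greywater=20 Hollowpine=14 Ironridge=4 → close Greywater (overflow 11)
  20÷5 = 4 each, +1 to first 0
Round 2: Briarlake=13 Cedarfen=7 Dunmere=25 Hollowpine=18 Ironridge=8 → close Dunmere (overflow 14)
  25÷4 = 6 each, +1 to first 1
Round 3: Briarlake=20 Cedarfen=13 Hollowpine=24 Ironridge=14 → close Hollowpine (overflow 13)
  24÷3 = 8 each, +1 to first 0
Round 4: Briarlake=28 Cedarfen=21 Ironridge=22 → close Briarlake (overflow 19)
  28÷2 = 14 each, +1 to first 0
Round 5: Cedarfen=35 Ironridge=36 → close Ironridge (overflow 31)
  36÷1 = 36 each, +1 to first 0

Closure order: Greywater, Dunmere, Hollowpine, Briarlake, Ironridge
Last habitat: Cedarfen with 71 animals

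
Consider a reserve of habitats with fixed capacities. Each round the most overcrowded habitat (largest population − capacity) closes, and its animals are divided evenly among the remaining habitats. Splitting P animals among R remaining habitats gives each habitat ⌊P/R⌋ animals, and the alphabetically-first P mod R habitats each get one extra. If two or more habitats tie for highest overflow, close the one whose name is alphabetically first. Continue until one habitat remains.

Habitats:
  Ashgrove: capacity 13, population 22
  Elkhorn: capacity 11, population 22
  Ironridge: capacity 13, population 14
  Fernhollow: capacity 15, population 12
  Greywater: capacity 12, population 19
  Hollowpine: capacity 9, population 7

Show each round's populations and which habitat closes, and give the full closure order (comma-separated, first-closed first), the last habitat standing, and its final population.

Round 1: Ashgrove=22 Elkhorn=22 Fernhollow=12 Greywater=19 Hollowpine=7 Ironridge=14 → close Elkhorn (overflow 11)
  22÷5 = 4 each, +1 to first 2
Round 2: Ashgrove=27 Fernhollow=17 Greywater=23 Hollowpine=11 Ironridge=18 → close Ashgrove (overflow 14)
  27÷4 = 6 each, +1 to first 3
Round 3: Fernhollow=24 Greywater=30 Hollowpine=18 Ironridge=24 → close Greywater (overflow 18)
  30÷3 = 10 each, +1 to first 0
Round 4: Fernhollow=34 Hollowpine=28 Ironridge=34 → close Ironridge (overflow 21)
  34÷2 = 17 each, +1 to first 0
Round 5: Fernhollow=51 Hollowpine=45 → close Fernhollow (overflow 36)
  51÷1 = 51 each, +1 to first 0

Closure order: Elkhorn, Ashgrove, Greywater, Ironridge, Fernhollow
Last habitat: Hollowpine with 96 animals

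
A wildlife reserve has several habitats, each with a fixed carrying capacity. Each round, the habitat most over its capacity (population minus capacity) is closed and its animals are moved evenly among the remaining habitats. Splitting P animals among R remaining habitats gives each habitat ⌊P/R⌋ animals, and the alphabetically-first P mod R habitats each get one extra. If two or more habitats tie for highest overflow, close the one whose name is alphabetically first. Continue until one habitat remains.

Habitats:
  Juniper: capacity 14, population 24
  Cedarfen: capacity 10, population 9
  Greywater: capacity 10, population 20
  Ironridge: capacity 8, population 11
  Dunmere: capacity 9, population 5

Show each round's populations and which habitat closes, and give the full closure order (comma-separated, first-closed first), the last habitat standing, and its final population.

Round 1: Cedarfen=9 Dunmere=5 Greywater=20 Ironridge=11 Juniper=24 → close Greywater (overflow 10)
  20÷4 = 5 each, +1 to first 0
Round 2: Cedarfen=14 Dunmere=10 Ironridge=16 Juniper=29 → close Juniper (overflow 15)
  29÷3 = 9 each, +1 to first 2
Round 3: Cedarfen=24 Dunmere=20 Ironridge=25 → close Ironridge (overflow 17)
  25÷2 = 12 each, +1 to first 1
Round 4: Cedarfen=37 Dunmere=32 → close Cedarfen (overflow 27)
  37÷1 = 37 each, +1 to first 0

Closure order: Greywater, Juniper, Ironridge, Cedarfen
Last habitat: Dunmere with 69 animals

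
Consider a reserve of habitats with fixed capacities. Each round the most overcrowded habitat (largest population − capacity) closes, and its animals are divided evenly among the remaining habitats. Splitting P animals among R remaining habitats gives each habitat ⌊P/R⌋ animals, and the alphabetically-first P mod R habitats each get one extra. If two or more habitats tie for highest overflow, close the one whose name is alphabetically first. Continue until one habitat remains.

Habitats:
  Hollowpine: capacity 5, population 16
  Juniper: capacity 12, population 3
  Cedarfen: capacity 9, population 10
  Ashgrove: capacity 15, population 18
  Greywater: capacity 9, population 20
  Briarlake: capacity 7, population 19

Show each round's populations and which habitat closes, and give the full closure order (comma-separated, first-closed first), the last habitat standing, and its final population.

Closure order: Briarlake, Greywater, Hollowpine, Ashgrove, Cedarfen
Last habitat: Juniper with 86 animals

Round 1: Ashgrove=18 Briarlake=19 Cedarfen=10 Greywater=20 Hollowpine=16 Juniper=3 → close Briarlake (overflow 12)
  19÷5 = 3 each, +1 to first 4
Round 2: Ashgrove=22 Cedarfen=14 Greywater=24 Hollowpine=20 Juniper=6 → close Greywater (overflow 15)
  24÷4 = 6 each, +1 to first 0
Round 3: Ashgrove=28 Cedarfen=20 Hollowpine=26 Juniper=12 → close Hollowpine (overflow 21)
  26÷3 = 8 each, +1 to first 2
Round 4: Ashgrove=37 Cedarfen=29 Juniper=20 → close Ashgrove (overflow 22)
  37÷2 = 18 each, +1 to first 1
Round 5: Cedarfen=48 Juniper=38 → close Cedarfen (overflow 39)
  48÷1 = 48 each, +1 to first 0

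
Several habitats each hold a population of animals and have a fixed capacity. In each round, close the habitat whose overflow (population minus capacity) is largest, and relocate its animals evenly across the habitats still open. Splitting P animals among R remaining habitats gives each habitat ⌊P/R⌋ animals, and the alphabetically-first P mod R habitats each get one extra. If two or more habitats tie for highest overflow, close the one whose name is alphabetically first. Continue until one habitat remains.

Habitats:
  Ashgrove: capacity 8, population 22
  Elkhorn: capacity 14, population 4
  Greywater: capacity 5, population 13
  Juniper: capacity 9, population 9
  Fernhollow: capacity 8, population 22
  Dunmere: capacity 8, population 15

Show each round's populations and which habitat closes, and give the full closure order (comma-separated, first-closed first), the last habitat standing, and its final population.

Round 1: Ashgrove=22 Dunmere=15 Elkhorn=4 Fernhollow=22 Greywater=13 Juniper=9 → close Ashgrove (overflow 14)
  22÷5 = 4 each, +1 to first 2
Round 2: Dunmere=20 Elkhorn=9 Fernhollow=26 Greywater=17 Juniper=13 → close Fernhollow (overflow 18)
  26÷4 = 6 each, +1 to first 2
Round 3: Dunmere=27 Elkhorn=16 Greywater=23 Juniper=19 → close Dunmere (overflow 19)
  27÷3 = 9 each, +1 to first 0
Round 4: Elkhorn=25 Greywater=32 Juniper=28 → close Greywater (overflow 27)
  32÷2 = 16 each, +1 to first 0
Round 5: Elkhorn=41 Juniper=44 → close Juniper (overflow 35)
  44÷1 = 44 each, +1 to first 0

Closure order: Ashgrove, Fernhollow, Dunmere, Greywater, Juniper
Last habitat: Elkhorn with 85 animals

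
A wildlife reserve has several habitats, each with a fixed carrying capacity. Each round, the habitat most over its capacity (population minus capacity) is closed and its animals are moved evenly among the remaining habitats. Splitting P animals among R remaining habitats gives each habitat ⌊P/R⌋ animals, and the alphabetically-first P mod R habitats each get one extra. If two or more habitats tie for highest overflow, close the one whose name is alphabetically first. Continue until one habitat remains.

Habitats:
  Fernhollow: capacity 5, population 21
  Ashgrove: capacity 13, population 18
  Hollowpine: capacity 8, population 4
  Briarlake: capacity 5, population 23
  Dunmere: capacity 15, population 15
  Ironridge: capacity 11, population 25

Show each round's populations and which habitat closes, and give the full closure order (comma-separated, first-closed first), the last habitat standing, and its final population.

Round 1: Ashgrove=18 Briarlake=23 Dunmere=15 Fernhollow=21 Hollowpine=4 Ironridge=25 → close Briarlake (overflow 18)
  23÷5 = 4 each, +1 to first 3
Round 2: Ashgrove=23 Dunmere=20 Fernhollow=26 Hollowpine=8 Ironridge=29 → close Fernhollow (overflow 21)
  26÷4 = 6 each, +1 to first 2
Round 3: Ashgrove=30 Dunmere=27 Hollowpine=14 Ironridge=35 → close Ironridge (overflow 24)
  35÷3 = 11 each, +1 to first 2
Round 4: Ashgrove=42 Dunmere=39 Hollowpine=25 → close Ashgrove (overflow 29)
  42÷2 = 21 each, +1 to first 0
Round 5: Dunmere=60 Hollowpine=46 → close Dunmere (overflow 45)
  60÷1 = 60 each, +1 to first 0

Closure order: Briarlake, Fernhollow, Ironridge, Ashgrove, Dunmere
Last habitat: Hollowpine with 106 animals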